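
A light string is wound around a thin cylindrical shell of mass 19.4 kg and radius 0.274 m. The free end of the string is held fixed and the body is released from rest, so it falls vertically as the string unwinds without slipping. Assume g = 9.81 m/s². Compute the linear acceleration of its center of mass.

Translation: Mg − T = Ma. Rotation about the center: TR = Iα with I = MR².
With a = αR: T = (I/R²)a = M a, so Mg = (1 + 1.000)Ma.
a = g/(1 + 1.000) = 9.81/2.000 = 4.905 m/s².

a ≈ 4.91 m/s²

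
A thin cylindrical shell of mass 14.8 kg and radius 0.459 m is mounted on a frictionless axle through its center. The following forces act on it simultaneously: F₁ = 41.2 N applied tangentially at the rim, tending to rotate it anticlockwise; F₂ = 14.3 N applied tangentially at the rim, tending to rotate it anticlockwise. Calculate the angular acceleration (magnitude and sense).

α ≈ 8.17 rad/s², anticlockwise

I = MR² = (14.8)(0.459)² = 3.118 kg·m².
Taking anticlockwise as positive: τ₁ = +(41.2)(0.459) = +18.91 N·m; τ₂ = +(14.3)(0.459) = +6.564 N·m.
Net torque τ = 25.47 N·m.
α = τ/I = 25.47/3.118 = 8.170 rad/s².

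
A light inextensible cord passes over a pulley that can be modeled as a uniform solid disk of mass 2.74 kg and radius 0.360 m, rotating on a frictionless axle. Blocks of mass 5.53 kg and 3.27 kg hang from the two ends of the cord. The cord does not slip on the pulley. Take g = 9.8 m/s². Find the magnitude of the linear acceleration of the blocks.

a ≈ 2.18 m/s²

I = ½MR² = (1/2)(2.74)(0.360)² = 0.1776 kg·m².
Heavier block: m₁g − T₁ = m₁a. Lighter block: T₂ − m₂g = m₂a.
Pulley: (T₁ − T₂)R = Iα = I(a/R), so T₁ − T₂ = (I/R²)a = (1/2)M_p a = 1.370·a.
Adding the three: (m₁ − m₂)g = (m₁ + m₂ + 1.370)a, so a = (5.53 − 3.27)(9.8)/(5.53 + 3.27 + 1.370) = 2.178 m/s².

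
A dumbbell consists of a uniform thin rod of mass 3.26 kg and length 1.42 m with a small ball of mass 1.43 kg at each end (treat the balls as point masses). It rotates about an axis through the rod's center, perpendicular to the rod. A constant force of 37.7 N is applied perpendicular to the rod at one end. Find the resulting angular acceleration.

I_rod = (1/12)ML² = (1/12)(3.26)(1.42)² = 0.5478 kg·m².
I_balls = 2·m·(L/2)² = 2(1.43)(0.7100)² = 1.442 kg·m².
Total I = 1.990 kg·m².
τ = F·(L/2) = (37.7)(0.710) = 26.77 N·m.
α = τ/I = 26.77/1.990 = 13.45 rad/s².

α ≈ 13.5 rad/s²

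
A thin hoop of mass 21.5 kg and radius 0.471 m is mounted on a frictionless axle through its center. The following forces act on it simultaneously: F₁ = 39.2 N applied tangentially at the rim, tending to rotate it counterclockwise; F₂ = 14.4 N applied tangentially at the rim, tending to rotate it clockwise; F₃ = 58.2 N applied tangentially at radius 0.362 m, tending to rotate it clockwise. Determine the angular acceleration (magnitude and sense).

I = MR² = (21.5)(0.471)² = 4.770 kg·m².
Taking counterclockwise as positive: τ₁ = +(39.2)(0.471) = +18.46 N·m; τ₂ = −(14.4)(0.471) = −6.782 N·m; τ₃ = −(58.2)(0.362) = −21.07 N·m.
Net torque τ = -9.388 N·m.
α = τ/I = -9.388/4.770 = -1.968 rad/s².

α ≈ 1.97 rad/s², clockwise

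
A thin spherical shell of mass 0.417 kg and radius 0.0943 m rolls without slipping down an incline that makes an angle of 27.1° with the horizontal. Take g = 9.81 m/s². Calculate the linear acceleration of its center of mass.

Translation along the incline: Mg sinθ − f = Ma.
Rotation about the center: fR = Iα with I = (2/3)MR². No-slip gives a = αR, so f = (I/R²)a = (2/3)M a.
Substituting: Mg sinθ = (1 + 0.6667)Ma, so a = g sinθ/(1 + 0.6667) = (9.81) sin 27.1° / 1.667 = 2.681 m/s².

a ≈ 2.68 m/s²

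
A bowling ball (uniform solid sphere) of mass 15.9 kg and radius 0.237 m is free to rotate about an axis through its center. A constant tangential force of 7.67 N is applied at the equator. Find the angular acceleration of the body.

I = (2/5)MR² = (2/5)(15.9)(0.237)² = 0.3572 kg·m².
τ = F R = (7.67)(0.237) = 1.818 N·m.
Newton's second law for rotation, τ = Iα, gives α = τ/I = 1.818/0.3572 = 5.089 rad/s².

α ≈ 5.09 rad/s²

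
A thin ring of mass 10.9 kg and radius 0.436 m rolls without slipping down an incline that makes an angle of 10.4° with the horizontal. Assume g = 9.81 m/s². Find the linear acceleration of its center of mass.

Translation along the incline: Mg sinθ − f = Ma.
Rotation about the center: fR = Iα with I = MR². No-slip gives a = αR, so f = (I/R²)a = M a.
Substituting: Mg sinθ = (1 + 1.000)Ma, so a = g sinθ/(1 + 1.000) = (9.81) sin 10.4° / 2.000 = 0.8854 m/s².

a ≈ 0.885 m/s²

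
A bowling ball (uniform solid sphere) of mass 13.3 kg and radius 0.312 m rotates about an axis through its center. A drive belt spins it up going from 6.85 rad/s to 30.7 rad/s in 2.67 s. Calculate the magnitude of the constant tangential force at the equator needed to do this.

I = (2/5)MR² = (2/5)(13.3)(0.312)² = 0.5179 kg·m².
α = Δω/Δt = (30.7 − 6.85)/2.67 = 8.933 rad/s².
The required torque is τ = Iα = (0.5179)(8.933) = 4.626 N·m.
A tangential force at the equator gives τ = FR, so F = τ/R = 4.626/0.312 = 14.83 N.

F ≈ 14.8 N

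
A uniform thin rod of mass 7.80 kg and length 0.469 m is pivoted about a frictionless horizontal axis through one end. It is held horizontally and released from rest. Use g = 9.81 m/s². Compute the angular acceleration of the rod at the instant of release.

About the pivot, I = (1/3)ML² = (1/3)(7.80)(0.469)² = 0.5719 kg·m².
The weight acts at the center, a distance L/2 = 0.2345 m from the pivot; τ = Mg(L/2) = 17.94 N·m.
α = τ/I = 17.94/0.5719 = 31.38 rad/s².

α ≈ 31.4 rad/s²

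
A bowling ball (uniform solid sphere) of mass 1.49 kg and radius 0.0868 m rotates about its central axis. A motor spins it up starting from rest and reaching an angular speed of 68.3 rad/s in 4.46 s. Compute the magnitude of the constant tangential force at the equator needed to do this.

F ≈ 0.792 N

I = (2/5)MR² = (2/5)(1.49)(0.0868)² = 0.004490 kg·m².
α = Δω/Δt = (68.3 − 0)/4.46 = 15.31 rad/s².
The required torque is τ = Iα = (0.004490)(15.31) = 0.06877 N·m.
A tangential force at the equator gives τ = FR, so F = τ/R = 0.06877/0.0868 = 0.7922 N.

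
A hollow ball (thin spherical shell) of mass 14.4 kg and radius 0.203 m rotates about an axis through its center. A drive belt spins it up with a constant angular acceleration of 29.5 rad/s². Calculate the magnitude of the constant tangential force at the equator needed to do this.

F ≈ 57.5 N

I = (2/3)MR² = (2/3)(14.4)(0.203)² = 0.3956 kg·m².
The required torque is τ = Iα = (0.3956)(29.50) = 11.67 N·m.
A tangential force at the equator gives τ = FR, so F = τ/R = 11.67/0.203 = 57.49 N.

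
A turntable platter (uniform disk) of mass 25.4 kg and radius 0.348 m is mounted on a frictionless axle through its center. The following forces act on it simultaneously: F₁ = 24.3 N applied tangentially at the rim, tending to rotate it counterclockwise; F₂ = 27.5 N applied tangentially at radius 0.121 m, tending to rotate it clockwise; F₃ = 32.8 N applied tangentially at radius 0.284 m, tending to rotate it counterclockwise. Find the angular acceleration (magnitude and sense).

I = ½MR² = (1/2)(25.4)(0.348)² = 1.538 kg·m².
Taking counterclockwise as positive: τ₁ = +(24.3)(0.348) = +8.456 N·m; τ₂ = −(27.5)(0.121) = −3.327 N·m; τ₃ = +(32.8)(0.284) = +9.315 N·m.
Net torque τ = 14.44 N·m.
α = τ/I = 14.44/1.538 = 9.391 rad/s².

α ≈ 9.39 rad/s², counterclockwise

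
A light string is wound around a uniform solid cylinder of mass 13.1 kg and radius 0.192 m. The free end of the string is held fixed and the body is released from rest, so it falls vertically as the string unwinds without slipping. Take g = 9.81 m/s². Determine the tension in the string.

T ≈ 42.8 N

Translation: Mg − T = Ma. Rotation about the center: TR = Iα with I = ½MR².
With a = αR: T = (I/R²)a = (1/2)M a, so Mg = (1 + 0.5000)Ma.
a = g/(1 + 0.5000) = 9.81/1.500 = 6.540 m/s².
T = 0.5000·M·a = (0.5000)(13.1)(6.540) = 42.84 N.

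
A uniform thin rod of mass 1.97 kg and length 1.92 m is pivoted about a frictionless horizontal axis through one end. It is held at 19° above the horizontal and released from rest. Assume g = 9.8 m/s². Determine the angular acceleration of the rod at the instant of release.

α ≈ 7.24 rad/s²

About the pivot, I = (1/3)ML² = (1/3)(1.97)(1.92)² = 2.421 kg·m².
The weight acts at the center, a distance L/2 = 0.9600 m from the pivot; τ = Mg(L/2) cos 19° = 17.52 N·m.
α = τ/I = 17.52/2.421 = 7.239 rad/s².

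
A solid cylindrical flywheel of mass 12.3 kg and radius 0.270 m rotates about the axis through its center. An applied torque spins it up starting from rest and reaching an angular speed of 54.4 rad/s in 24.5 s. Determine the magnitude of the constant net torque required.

I = ½MR² = (1/2)(12.3)(0.270)² = 0.4483 kg·m².
α = Δω/Δt = (54.4 − 0)/24.5 = 2.220 rad/s².
τ = Iα = (0.4483)(2.220) = 0.9955 N·m.

τ ≈ 0.995 N·m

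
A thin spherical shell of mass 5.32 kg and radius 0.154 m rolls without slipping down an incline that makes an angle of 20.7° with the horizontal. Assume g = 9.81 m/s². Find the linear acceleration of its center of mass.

Translation along the incline: Mg sinθ − f = Ma.
Rotation about the center: fR = Iα with I = (2/3)MR². No-slip gives a = αR, so f = (I/R²)a = (2/3)M a.
Substituting: Mg sinθ = (1 + 0.6667)Ma, so a = g sinθ/(1 + 0.6667) = (9.81) sin 20.7° / 1.667 = 2.081 m/s².

a ≈ 2.08 m/s²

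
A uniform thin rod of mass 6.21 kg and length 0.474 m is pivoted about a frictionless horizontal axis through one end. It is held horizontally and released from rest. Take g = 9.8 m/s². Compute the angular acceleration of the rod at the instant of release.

About the pivot, I = (1/3)ML² = (1/3)(6.21)(0.474)² = 0.4651 kg·m².
The weight acts at the center, a distance L/2 = 0.2370 m from the pivot; τ = Mg(L/2) = 14.42 N·m.
α = τ/I = 14.42/0.4651 = 31.01 rad/s².
(Equivalently α = (3g/(2L)) = 31.01 rad/s².)

α ≈ 31.0 rad/s²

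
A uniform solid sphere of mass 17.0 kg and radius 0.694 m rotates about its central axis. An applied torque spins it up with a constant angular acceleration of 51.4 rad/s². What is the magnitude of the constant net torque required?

I = (2/5)MR² = (2/5)(17.0)(0.694)² = 3.275 kg·m².
τ = Iα = (3.275)(51.40) = 168.3 N·m.

τ ≈ 168 N·m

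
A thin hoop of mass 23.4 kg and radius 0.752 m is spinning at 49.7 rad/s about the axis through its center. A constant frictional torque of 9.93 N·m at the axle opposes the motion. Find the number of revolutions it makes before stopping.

≈ 262 revolutions

I = MR² = (23.4)(0.752)² = 13.23 kg·m².
The net torque has magnitude 9.93 N·m, opposing ω.
|α| = τ/I = 9.930/13.23 = 0.7504 rad/s² (deceleration).
ω² = ω₀² − 2|α|θ with ω = 0 ⇒ θ = ω₀²/(2|α|) = 1646 rad = 261.9 rev.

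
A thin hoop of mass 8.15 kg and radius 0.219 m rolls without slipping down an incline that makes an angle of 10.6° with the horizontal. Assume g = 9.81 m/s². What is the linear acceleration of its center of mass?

a ≈ 0.902 m/s²

Translation along the incline: Mg sinθ − f = Ma.
Rotation about the center: fR = Iα with I = MR². No-slip gives a = αR, so f = (I/R²)a = M a.
Substituting: Mg sinθ = (1 + 1.000)Ma, so a = g sinθ/(1 + 1.000) = (9.81) sin 10.6° / 2.000 = 0.9023 m/s².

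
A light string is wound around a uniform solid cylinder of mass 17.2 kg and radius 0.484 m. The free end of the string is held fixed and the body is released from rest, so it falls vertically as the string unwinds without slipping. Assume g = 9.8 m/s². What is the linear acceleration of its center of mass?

a ≈ 6.53 m/s²

Translation: Mg − T = Ma. Rotation about the center: TR = Iα with I = ½MR².
With a = αR: T = (I/R²)a = (1/2)M a, so Mg = (1 + 0.5000)Ma.
a = g/(1 + 0.5000) = 9.8/1.500 = 6.533 m/s².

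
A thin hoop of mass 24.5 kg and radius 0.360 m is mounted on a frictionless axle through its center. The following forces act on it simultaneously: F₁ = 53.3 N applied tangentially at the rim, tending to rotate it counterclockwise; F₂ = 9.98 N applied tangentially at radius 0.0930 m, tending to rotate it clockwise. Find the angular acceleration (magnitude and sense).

I = MR² = (24.5)(0.360)² = 3.175 kg·m².
Taking counterclockwise as positive: τ₁ = +(53.3)(0.360) = +19.19 N·m; τ₂ = −(9.98)(0.0930) = −0.9281 N·m.
Net torque τ = 18.26 N·m.
α = τ/I = 18.26/3.175 = 5.751 rad/s².

α ≈ 5.75 rad/s², counterclockwise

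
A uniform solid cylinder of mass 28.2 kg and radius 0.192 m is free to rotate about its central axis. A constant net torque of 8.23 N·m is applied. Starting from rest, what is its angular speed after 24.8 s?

ω ≈ 393 rad/s

I = ½MR² = (1/2)(28.2)(0.192)² = 0.5198 kg·m².
α = τ/I = 8.23/0.5198 = 15.83 rad/s².
ω = ω₀ + αt = 0 + (15.83)(24.8) = 392.7 rad/s.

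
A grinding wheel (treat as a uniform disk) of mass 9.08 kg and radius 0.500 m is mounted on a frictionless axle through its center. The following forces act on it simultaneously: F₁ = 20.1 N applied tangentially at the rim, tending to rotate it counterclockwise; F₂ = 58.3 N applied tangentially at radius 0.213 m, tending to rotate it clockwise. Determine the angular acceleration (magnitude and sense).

α ≈ 2.09 rad/s², clockwise

I = ½MR² = (1/2)(9.08)(0.500)² = 1.135 kg·m².
Taking counterclockwise as positive: τ₁ = +(20.1)(0.500) = +10.05 N·m; τ₂ = −(58.3)(0.213) = −12.42 N·m.
Net torque τ = -2.368 N·m.
α = τ/I = -2.368/1.135 = -2.086 rad/s².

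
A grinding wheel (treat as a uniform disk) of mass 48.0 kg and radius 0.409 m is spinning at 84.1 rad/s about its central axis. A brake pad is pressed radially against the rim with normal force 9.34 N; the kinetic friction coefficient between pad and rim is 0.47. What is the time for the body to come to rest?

t ≈ 188 s

I = ½MR² = (1/2)(48.0)(0.409)² = 4.015 kg·m².
Friction force f = μN = (0.47)(9.34) = 4.390 N at the rim; torque magnitude τ = fR = 1.795 N·m, opposing ω.
|α| = τ/I = 1.795/4.015 = 0.4472 rad/s² (deceleration).
0 = ω₀ − |α|t ⇒ t = ω₀/|α| = 84.1/0.4472 = 188.1 s.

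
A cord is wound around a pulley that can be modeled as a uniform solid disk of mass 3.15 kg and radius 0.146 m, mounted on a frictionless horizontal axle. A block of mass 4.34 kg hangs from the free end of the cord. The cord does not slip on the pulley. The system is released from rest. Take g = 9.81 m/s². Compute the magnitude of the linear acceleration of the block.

a ≈ 7.20 m/s²

I = ½MR² = (1/2)(3.15)(0.146)² = 0.03357 kg·m².
Block: mg − T = ma. Pulley: TR = Iα. No-slip: a = αR, so T = (I/R²)a = 1.575·a.
Then mg = (m + 1.575)a, so a = (4.34)(9.81)/(4.34 + 1.575) = 7.198 m/s².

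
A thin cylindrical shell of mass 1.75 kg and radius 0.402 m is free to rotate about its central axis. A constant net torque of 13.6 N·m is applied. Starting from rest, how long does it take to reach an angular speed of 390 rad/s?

I = MR² = (1.75)(0.402)² = 0.2828 kg·m².
α = τ/I = 13.6/0.2828 = 48.09 rad/s².
ω = αt ⇒ t = ω/α = 390/48.09 = 8.110 s.

t ≈ 8.11 s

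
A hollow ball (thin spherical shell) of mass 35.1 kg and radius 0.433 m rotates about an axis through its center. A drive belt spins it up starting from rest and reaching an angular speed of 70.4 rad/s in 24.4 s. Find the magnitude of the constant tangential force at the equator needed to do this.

F ≈ 29.2 N

I = (2/3)MR² = (2/3)(35.1)(0.433)² = 4.387 kg·m².
α = Δω/Δt = (70.4 − 0)/24.4 = 2.885 rad/s².
The required torque is τ = Iα = (4.387)(2.885) = 12.66 N·m.
A tangential force at the equator gives τ = FR, so F = τ/R = 12.66/0.433 = 29.23 N.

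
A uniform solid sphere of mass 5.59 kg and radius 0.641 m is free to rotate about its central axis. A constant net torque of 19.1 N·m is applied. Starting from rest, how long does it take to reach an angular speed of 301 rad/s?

t ≈ 14.5 s

I = (2/5)MR² = (2/5)(5.59)(0.641)² = 0.9187 kg·m².
α = τ/I = 19.1/0.9187 = 20.79 rad/s².
ω = αt ⇒ t = ω/α = 301/20.79 = 14.48 s.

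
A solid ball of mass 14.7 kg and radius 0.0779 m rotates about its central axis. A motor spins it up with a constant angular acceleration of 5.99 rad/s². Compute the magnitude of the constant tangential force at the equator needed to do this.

I = (2/5)MR² = (2/5)(14.7)(0.0779)² = 0.03568 kg·m².
The required torque is τ = Iα = (0.03568)(5.990) = 0.2137 N·m.
A tangential force at the equator gives τ = FR, so F = τ/R = 0.2137/0.0779 = 2.744 N.

F ≈ 2.74 N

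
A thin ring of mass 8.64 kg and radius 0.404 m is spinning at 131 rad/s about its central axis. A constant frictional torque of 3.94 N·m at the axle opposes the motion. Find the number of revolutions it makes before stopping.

I = MR² = (8.64)(0.404)² = 1.410 kg·m².
The net torque has magnitude 3.94 N·m, opposing ω.
|α| = τ/I = 3.940/1.410 = 2.794 rad/s² (deceleration).
ω² = ω₀² − 2|α|θ with ω = 0 ⇒ θ = ω₀²/(2|α|) = 3071 rad = 488.8 rev.

≈ 489 revolutions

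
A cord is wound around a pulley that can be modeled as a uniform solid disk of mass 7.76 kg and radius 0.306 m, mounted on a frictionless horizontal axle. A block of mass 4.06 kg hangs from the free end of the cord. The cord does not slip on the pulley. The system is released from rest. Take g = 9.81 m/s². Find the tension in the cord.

T ≈ 19.5 N

I = ½MR² = (1/2)(7.76)(0.306)² = 0.3633 kg·m².
Block: mg − T = ma. Pulley: TR = Iα. No-slip: a = αR, so T = (I/R²)a = 3.880·a.
Then mg = (m + 3.880)a, so a = (4.06)(9.81)/(4.06 + 3.880) = 5.016 m/s².
T = 3.880·a = 19.46 N.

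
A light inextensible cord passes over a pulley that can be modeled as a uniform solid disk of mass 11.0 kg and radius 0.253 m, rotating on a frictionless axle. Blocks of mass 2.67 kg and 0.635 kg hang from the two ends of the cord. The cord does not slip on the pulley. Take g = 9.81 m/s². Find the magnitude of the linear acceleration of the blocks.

a ≈ 2.27 m/s²

I = ½MR² = (1/2)(11.0)(0.253)² = 0.3520 kg·m².
Heavier block: m₁g − T₁ = m₁a. Lighter block: T₂ − m₂g = m₂a.
Pulley: (T₁ − T₂)R = Iα = I(a/R), so T₁ − T₂ = (I/R²)a = (1/2)M_p a = 5.500·a.
Adding the three: (m₁ − m₂)g = (m₁ + m₂ + 5.500)a, so a = (2.67 − 0.635)(9.81)/(2.67 + 0.635 + 5.500) = 2.267 m/s².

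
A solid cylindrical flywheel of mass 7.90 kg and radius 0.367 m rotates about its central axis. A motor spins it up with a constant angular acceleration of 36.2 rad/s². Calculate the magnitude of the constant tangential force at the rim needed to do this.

F ≈ 52.5 N

I = ½MR² = (1/2)(7.90)(0.367)² = 0.5320 kg·m².
The required torque is τ = Iα = (0.5320)(36.20) = 19.26 N·m.
A tangential force at the rim gives τ = FR, so F = τ/R = 19.26/0.367 = 52.48 N.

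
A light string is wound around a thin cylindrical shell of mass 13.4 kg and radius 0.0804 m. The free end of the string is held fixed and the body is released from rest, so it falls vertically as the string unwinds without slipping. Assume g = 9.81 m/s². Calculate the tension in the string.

T ≈ 65.7 N

Translation: Mg − T = Ma. Rotation about the center: TR = Iα with I = MR².
With a = αR: T = (I/R²)a = M a, so Mg = (1 + 1.000)Ma.
a = g/(1 + 1.000) = 9.81/2.000 = 4.905 m/s².
T = 1.000·M·a = (1.000)(13.4)(4.905) = 65.73 N.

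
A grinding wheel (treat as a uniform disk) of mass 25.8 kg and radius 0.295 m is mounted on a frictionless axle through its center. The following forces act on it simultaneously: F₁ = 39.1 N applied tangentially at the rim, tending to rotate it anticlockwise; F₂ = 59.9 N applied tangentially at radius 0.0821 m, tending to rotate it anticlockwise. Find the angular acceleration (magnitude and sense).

α ≈ 14.7 rad/s², anticlockwise

I = ½MR² = (1/2)(25.8)(0.295)² = 1.123 kg·m².
Taking anticlockwise as positive: τ₁ = +(39.1)(0.295) = +11.53 N·m; τ₂ = +(59.9)(0.0821) = +4.918 N·m.
Net torque τ = 16.45 N·m.
α = τ/I = 16.45/1.123 = 14.66 rad/s².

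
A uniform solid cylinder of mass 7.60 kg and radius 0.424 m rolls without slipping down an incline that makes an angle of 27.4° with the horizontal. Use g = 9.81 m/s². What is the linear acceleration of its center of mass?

Translation along the incline: Mg sinθ − f = Ma.
Rotation about the center: fR = Iα with I = ½MR². No-slip gives a = αR, so f = (I/R²)a = (1/2)M a.
Substituting: Mg sinθ = (1 + 0.5000)Ma, so a = g sinθ/(1 + 0.5000) = (9.81) sin 27.4° / 1.500 = 3.010 m/s².

a ≈ 3.01 m/s²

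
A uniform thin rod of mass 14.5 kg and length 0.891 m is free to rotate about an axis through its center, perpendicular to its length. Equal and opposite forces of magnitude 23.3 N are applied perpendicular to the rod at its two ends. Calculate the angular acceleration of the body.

α ≈ 21.6 rad/s²

I = (1/12)ML² = (1/12)(14.5)(0.891)² = 0.9593 kg·m².
The couple gives τ = F·(L/2) + F·(L/2) = F L = (23.3)(0.891) = 20.76 N·m.
Newton's second law for rotation, τ = Iα, gives α = τ/I = 20.76/0.9593 = 21.64 rad/s².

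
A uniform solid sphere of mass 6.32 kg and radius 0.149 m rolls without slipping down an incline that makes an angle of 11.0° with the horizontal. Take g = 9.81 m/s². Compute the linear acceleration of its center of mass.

a ≈ 1.34 m/s²

Translation along the incline: Mg sinθ − f = Ma.
Rotation about the center: fR = Iα with I = (2/5)MR². No-slip gives a = αR, so f = (I/R²)a = (2/5)M a.
Substituting: Mg sinθ = (1 + 0.4000)Ma, so a = g sinθ/(1 + 0.4000) = (9.81) sin 11.0° / 1.400 = 1.337 m/s².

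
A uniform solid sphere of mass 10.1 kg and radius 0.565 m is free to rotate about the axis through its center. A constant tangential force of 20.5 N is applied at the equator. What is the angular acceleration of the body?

α ≈ 8.98 rad/s²

I = (2/5)MR² = (2/5)(10.1)(0.565)² = 1.290 kg·m².
τ = F R = (20.5)(0.565) = 11.58 N·m.
From τ = Iα: α = 11.58/1.290 = 8.981 rad/s².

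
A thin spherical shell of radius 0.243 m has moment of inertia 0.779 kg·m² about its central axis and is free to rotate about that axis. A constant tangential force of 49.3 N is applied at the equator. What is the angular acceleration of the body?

α ≈ 15.4 rad/s²

τ = F R = (49.3)(0.243) = 11.98 N·m.
Newton's second law for rotation, τ = Iα, gives α = τ/I = 11.98/0.7790 = 15.38 rad/s².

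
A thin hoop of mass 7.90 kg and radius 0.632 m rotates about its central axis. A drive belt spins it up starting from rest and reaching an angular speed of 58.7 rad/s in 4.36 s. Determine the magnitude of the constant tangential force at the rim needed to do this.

F ≈ 67.2 N

I = MR² = (7.90)(0.632)² = 3.155 kg·m².
α = Δω/Δt = (58.7 − 0)/4.36 = 13.46 rad/s².
The required torque is τ = Iα = (3.155)(13.46) = 42.48 N·m.
A tangential force at the rim gives τ = FR, so F = τ/R = 42.48/0.632 = 67.22 N.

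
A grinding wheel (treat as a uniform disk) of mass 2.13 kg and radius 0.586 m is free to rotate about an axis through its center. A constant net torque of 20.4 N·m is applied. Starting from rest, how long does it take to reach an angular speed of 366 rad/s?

I = ½MR² = (1/2)(2.13)(0.586)² = 0.3657 kg·m².
α = τ/I = 20.4/0.3657 = 55.78 rad/s².
ω = αt ⇒ t = ω/α = 366/55.78 = 6.561 s.

t ≈ 6.56 s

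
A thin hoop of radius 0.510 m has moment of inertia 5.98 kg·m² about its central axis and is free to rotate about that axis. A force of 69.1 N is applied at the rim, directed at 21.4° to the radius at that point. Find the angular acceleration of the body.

α ≈ 2.15 rad/s²

Only the tangential component produces torque: τ = F R sinθ = (69.1)(0.510) sin 21.4° = 12.86 N·m.
Newton's second law for rotation, τ = Iα, gives α = τ/I = 12.86/5.980 = 2.150 rad/s².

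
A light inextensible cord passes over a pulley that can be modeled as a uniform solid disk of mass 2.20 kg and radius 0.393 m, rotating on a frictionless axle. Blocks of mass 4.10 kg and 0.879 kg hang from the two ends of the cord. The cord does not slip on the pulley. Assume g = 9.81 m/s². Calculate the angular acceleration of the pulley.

I = ½MR² = (1/2)(2.20)(0.393)² = 0.1699 kg·m².
Heavier block: m₁g − T₁ = m₁a. Lighter block: T₂ − m₂g = m₂a.
Pulley: (T₁ − T₂)R = Iα = I(a/R), so T₁ − T₂ = (I/R²)a = (1/2)M_p a = 1.100·a.
Adding the three: (m₁ − m₂)g = (m₁ + m₂ + 1.100)a, so a = (4.10 − 0.879)(9.81)/(4.10 + 0.879 + 1.100) = 5.198 m/s².
α = a/R = 5.198/0.393 = 13.23 rad/s².

α ≈ 13.2 rad/s²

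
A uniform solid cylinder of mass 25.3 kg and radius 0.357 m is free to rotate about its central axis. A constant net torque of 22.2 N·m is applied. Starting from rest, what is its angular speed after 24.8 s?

I = ½MR² = (1/2)(25.3)(0.357)² = 1.612 kg·m².
α = τ/I = 22.2/1.612 = 13.77 rad/s².
ω = ω₀ + αt = 0 + (13.77)(24.8) = 341.5 rad/s.

ω ≈ 341 rad/s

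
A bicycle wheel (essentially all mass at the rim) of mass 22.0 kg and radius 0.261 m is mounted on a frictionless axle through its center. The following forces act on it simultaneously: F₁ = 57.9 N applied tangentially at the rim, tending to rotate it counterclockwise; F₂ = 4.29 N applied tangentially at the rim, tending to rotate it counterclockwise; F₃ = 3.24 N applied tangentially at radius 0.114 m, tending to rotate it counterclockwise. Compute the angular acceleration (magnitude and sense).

I = MR² = (22.0)(0.261)² = 1.499 kg·m².
Taking counterclockwise as positive: τ₁ = +(57.9)(0.261) = +15.11 N·m; τ₂ = +(4.29)(0.261) = +1.120 N·m; τ₃ = +(3.24)(0.114) = +0.3694 N·m.
Net torque τ = 16.60 N·m.
α = τ/I = 16.60/1.499 = 11.08 rad/s².

α ≈ 11.1 rad/s², counterclockwise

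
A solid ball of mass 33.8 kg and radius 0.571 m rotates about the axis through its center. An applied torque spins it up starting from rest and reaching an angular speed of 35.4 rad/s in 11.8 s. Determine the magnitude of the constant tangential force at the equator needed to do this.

I = (2/5)MR² = (2/5)(33.8)(0.571)² = 4.408 kg·m².
α = Δω/Δt = (35.4 − 0)/11.8 = 3.000 rad/s².
The required torque is τ = Iα = (4.408)(3.000) = 13.22 N·m.
A tangential force at the equator gives τ = FR, so F = τ/R = 13.22/0.571 = 23.16 N.

F ≈ 23.2 N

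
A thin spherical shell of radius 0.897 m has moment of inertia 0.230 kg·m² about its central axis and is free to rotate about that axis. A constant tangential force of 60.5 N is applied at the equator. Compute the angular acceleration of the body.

α ≈ 236 rad/s²

τ = F R = (60.5)(0.897) = 54.27 N·m.
From τ = Iα: α = 54.27/0.2300 = 236.0 rad/s².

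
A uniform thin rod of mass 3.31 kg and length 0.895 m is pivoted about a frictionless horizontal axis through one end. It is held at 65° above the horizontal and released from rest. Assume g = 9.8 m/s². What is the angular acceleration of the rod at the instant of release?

About the pivot, I = (1/3)ML² = (1/3)(3.31)(0.895)² = 0.8838 kg·m².
The weight acts at the center, a distance L/2 = 0.4475 m from the pivot; τ = Mg(L/2) cos 65° = 6.135 N·m.
α = τ/I = 6.135/0.8838 = 6.941 rad/s².

α ≈ 6.94 rad/s²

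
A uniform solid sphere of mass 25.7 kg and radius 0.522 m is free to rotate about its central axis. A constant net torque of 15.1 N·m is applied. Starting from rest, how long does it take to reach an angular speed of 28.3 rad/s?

I = (2/5)MR² = (2/5)(25.7)(0.522)² = 2.801 kg·m².
α = τ/I = 15.1/2.801 = 5.391 rad/s².
ω = αt ⇒ t = ω/α = 28.3/5.391 = 5.250 s.

t ≈ 5.25 s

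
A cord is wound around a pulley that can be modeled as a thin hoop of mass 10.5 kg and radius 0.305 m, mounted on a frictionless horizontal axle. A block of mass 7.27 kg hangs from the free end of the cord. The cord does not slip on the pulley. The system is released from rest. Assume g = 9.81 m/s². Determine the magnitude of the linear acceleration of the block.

a ≈ 4.01 m/s²

I = MR² = (10.5)(0.305)² = 0.9768 kg·m².
Block: mg − T = ma. Pulley: TR = Iα. No-slip: a = αR, so T = (I/R²)a = 10.50·a.
Then mg = (m + 10.50)a, so a = (7.27)(9.81)/(7.27 + 10.50) = 4.013 m/s².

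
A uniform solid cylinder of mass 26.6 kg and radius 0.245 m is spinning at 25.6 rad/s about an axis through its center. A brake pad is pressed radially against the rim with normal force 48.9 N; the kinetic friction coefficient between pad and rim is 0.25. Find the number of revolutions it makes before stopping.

≈ 13.9 revolutions

I = ½MR² = (1/2)(26.6)(0.245)² = 0.7983 kg·m².
Friction force f = μN = (0.25)(48.9) = 12.22 N at the rim; torque magnitude τ = fR = 2.995 N·m, opposing ω.
|α| = τ/I = 2.995/0.7983 = 3.752 rad/s² (deceleration).
ω² = ω₀² − 2|α|θ with ω = 0 ⇒ θ = ω₀²/(2|α|) = 87.34 rad = 13.90 rev.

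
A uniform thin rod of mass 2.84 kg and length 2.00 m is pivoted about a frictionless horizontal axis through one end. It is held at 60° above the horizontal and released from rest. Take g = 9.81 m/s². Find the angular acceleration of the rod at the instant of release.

α ≈ 3.68 rad/s²

About the pivot, I = (1/3)ML² = (1/3)(2.84)(2.00)² = 3.787 kg·m².
The weight acts at the center, a distance L/2 = 1.000 m from the pivot; τ = Mg(L/2) cos 60° = 13.93 N·m.
α = τ/I = 13.93/3.787 = 3.679 rad/s².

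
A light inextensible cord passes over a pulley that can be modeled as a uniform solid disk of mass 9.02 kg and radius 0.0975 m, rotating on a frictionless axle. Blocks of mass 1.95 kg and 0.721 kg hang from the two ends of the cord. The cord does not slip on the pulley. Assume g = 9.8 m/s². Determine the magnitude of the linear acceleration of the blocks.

a ≈ 1.68 m/s²

I = ½MR² = (1/2)(9.02)(0.0975)² = 0.04287 kg·m².
Heavier block: m₁g − T₁ = m₁a. Lighter block: T₂ − m₂g = m₂a.
Pulley: (T₁ − T₂)R = Iα = I(a/R), so T₁ − T₂ = (I/R²)a = (1/2)M_p a = 4.510·a.
Adding the three: (m₁ − m₂)g = (m₁ + m₂ + 4.510)a, so a = (1.95 − 0.721)(9.8)/(1.95 + 0.721 + 4.510) = 1.677 m/s².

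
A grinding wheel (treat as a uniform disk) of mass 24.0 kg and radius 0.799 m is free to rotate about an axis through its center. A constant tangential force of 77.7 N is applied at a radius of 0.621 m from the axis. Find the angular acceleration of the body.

I = ½MR² = (1/2)(24.0)(0.799)² = 7.661 kg·m².
τ = F·r = (77.7)(0.621) = 48.25 N·m.
From τ = Iα: α = 48.25/7.661 = 6.299 rad/s².

α ≈ 6.30 rad/s²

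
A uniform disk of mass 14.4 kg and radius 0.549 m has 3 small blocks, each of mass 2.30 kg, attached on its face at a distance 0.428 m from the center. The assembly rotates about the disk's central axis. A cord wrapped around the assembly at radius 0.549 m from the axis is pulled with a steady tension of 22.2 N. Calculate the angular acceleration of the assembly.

α ≈ 3.55 rad/s²

I_disk = ½MR² = ½(14.4)(0.549)² = 2.170 kg·m².
I_blocks = 3·m·r² = 3(2.30)(0.428)² = 1.264 kg·m².
Total I = 3.434 kg·m².
τ = F r = (22.2)(0.549) = 12.19 N·m.
α = τ/I = 12.19/3.434 = 3.549 rad/s².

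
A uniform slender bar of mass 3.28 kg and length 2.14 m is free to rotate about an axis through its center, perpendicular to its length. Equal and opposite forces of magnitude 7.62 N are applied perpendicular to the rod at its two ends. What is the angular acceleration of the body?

α ≈ 13.0 rad/s²

I = (1/12)ML² = (1/12)(3.28)(2.14)² = 1.252 kg·m².
The couple gives τ = F·(L/2) + F·(L/2) = F L = (7.62)(2.14) = 16.31 N·m.
Newton's second law for rotation, τ = Iα, gives α = τ/I = 16.31/1.252 = 13.03 rad/s².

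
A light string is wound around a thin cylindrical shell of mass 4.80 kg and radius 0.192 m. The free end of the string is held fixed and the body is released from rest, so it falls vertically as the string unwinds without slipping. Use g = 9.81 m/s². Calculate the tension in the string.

Translation: Mg − T = Ma. Rotation about the center: TR = Iα with I = MR².
With a = αR: T = (I/R²)a = M a, so Mg = (1 + 1.000)Ma.
a = g/(1 + 1.000) = 9.81/2.000 = 4.905 m/s².
T = 1.000·M·a = (1.000)(4.80)(4.905) = 23.54 N.

T ≈ 23.5 N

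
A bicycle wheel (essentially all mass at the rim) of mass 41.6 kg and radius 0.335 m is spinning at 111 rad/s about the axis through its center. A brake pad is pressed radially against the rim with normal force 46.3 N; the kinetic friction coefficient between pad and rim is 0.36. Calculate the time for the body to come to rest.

t ≈ 92.8 s

I = MR² = (41.6)(0.335)² = 4.669 kg·m².
Friction force f = μN = (0.36)(46.3) = 16.67 N at the rim; torque magnitude τ = fR = 5.584 N·m, opposing ω.
|α| = τ/I = 5.584/4.669 = 1.196 rad/s² (deceleration).
0 = ω₀ − |α|t ⇒ t = ω₀/|α| = 111/1.196 = 92.81 s.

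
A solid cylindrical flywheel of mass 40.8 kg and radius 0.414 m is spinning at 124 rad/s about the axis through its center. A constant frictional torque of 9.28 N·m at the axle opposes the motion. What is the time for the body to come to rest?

t ≈ 46.7 s

I = ½MR² = (1/2)(40.8)(0.414)² = 3.496 kg·m².
The net torque has magnitude 9.28 N·m, opposing ω.
|α| = τ/I = 9.280/3.496 = 2.654 rad/s² (deceleration).
0 = ω₀ − |α|t ⇒ t = ω₀/|α| = 124/2.654 = 46.72 s.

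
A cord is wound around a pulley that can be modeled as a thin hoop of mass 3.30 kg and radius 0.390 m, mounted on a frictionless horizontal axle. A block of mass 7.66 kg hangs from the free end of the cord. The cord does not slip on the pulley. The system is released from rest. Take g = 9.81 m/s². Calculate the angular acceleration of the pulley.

α ≈ 17.6 rad/s²

I = MR² = (3.30)(0.390)² = 0.5019 kg·m².
Block: mg − T = ma. Pulley: TR = Iα. No-slip: a = αR, so T = (I/R²)a = 3.300·a.
Then mg = (m + 3.300)a, so a = (7.66)(9.81)/(7.66 + 3.300) = 6.856 m/s².
α = a/R = 6.856/0.390 = 17.58 rad/s².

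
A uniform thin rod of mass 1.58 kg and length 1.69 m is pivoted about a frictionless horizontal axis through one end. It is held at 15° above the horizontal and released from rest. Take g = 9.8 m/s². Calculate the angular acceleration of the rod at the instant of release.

About the pivot, I = (1/3)ML² = (1/3)(1.58)(1.69)² = 1.504 kg·m².
The weight acts at the center, a distance L/2 = 0.8450 m from the pivot; τ = Mg(L/2) cos 15° = 12.64 N·m.
α = τ/I = 12.64/1.504 = 8.402 rad/s².

α ≈ 8.40 rad/s²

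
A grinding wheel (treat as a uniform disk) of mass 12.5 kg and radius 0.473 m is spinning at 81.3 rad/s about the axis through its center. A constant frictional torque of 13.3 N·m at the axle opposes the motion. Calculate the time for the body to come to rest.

t ≈ 8.55 s

I = ½MR² = (1/2)(12.5)(0.473)² = 1.398 kg·m².
The net torque has magnitude 13.3 N·m, opposing ω.
|α| = τ/I = 13.30/1.398 = 9.512 rad/s² (deceleration).
0 = ω₀ − |α|t ⇒ t = ω₀/|α| = 81.3/9.512 = 8.548 s.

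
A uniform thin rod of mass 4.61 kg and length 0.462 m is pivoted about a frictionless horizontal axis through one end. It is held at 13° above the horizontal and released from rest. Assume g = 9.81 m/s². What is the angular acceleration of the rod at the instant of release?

About the pivot, I = (1/3)ML² = (1/3)(4.61)(0.462)² = 0.3280 kg·m².
The weight acts at the center, a distance L/2 = 0.2310 m from the pivot; τ = Mg(L/2) cos 13° = 10.18 N·m.
α = τ/I = 10.18/0.3280 = 31.03 rad/s².
(Equivalently α = (3g/(2L)) cos 13° = 31.03 rad/s².)

α ≈ 31.0 rad/s²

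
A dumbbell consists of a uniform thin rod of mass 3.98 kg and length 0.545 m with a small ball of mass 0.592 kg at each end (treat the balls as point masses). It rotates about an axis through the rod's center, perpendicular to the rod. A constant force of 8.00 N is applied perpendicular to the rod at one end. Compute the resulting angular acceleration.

α ≈ 11.7 rad/s²

I_rod = (1/12)ML² = (1/12)(3.98)(0.545)² = 0.09851 kg·m².
I_balls = 2·m·(L/2)² = 2(0.592)(0.2725)² = 0.08792 kg·m².
Total I = 0.1864 kg·m².
τ = F·(L/2) = (8.00)(0.273) = 2.180 N·m.
α = τ/I = 2.180/0.1864 = 11.69 rad/s².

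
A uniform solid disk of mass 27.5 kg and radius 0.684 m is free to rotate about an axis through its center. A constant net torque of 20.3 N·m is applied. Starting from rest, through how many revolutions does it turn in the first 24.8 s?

I = ½MR² = (1/2)(27.5)(0.684)² = 6.433 kg·m².
α = τ/I = 20.3/6.433 = 3.156 rad/s².
θ = ½αt² = ½(3.156)(24.8)² = 970.4 rad.
Revolutions = θ/(2π) = 154.4.

≈ 154 revolutions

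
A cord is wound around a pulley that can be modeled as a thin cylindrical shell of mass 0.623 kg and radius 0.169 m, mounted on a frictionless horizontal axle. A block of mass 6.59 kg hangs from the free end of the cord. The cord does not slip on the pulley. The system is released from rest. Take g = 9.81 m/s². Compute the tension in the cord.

I = MR² = (0.623)(0.169)² = 0.01779 kg·m².
Block: mg − T = ma. Pulley: TR = Iα. No-slip: a = αR, so T = (I/R²)a = 0.6230·a.
Then mg = (m + 0.6230)a, so a = (6.59)(9.81)/(6.59 + 0.6230) = 8.963 m/s².
T = 0.6230·a = 5.584 N.

T ≈ 5.58 N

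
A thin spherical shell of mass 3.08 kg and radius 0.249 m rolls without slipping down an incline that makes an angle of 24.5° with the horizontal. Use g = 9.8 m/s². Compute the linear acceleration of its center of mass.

a ≈ 2.44 m/s²

Translation along the incline: Mg sinθ − f = Ma.
Rotation about the center: fR = Iα with I = (2/3)MR². No-slip gives a = αR, so f = (I/R²)a = (2/3)M a.
Substituting: Mg sinθ = (1 + 0.6667)Ma, so a = g sinθ/(1 + 0.6667) = (9.8) sin 24.5° / 1.667 = 2.438 m/s².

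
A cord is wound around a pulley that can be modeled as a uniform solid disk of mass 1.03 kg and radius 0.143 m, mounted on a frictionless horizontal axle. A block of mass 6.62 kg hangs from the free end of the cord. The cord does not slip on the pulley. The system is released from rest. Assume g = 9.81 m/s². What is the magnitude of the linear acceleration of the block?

a ≈ 9.10 m/s²

I = ½MR² = (1/2)(1.03)(0.143)² = 0.01053 kg·m².
Block: mg − T = ma. Pulley: TR = Iα. No-slip: a = αR, so T = (I/R²)a = 0.5150·a.
Then mg = (m + 0.5150)a, so a = (6.62)(9.81)/(6.62 + 0.5150) = 9.102 m/s².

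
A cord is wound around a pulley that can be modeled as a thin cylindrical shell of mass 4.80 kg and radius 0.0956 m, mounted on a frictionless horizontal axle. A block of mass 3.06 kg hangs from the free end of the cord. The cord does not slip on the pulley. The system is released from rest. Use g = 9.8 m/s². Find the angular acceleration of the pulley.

I = MR² = (4.80)(0.0956)² = 0.04387 kg·m².
Block: mg − T = ma. Pulley: TR = Iα. No-slip: a = αR, so T = (I/R²)a = 4.800·a.
Then mg = (m + 4.800)a, so a = (3.06)(9.8)/(3.06 + 4.800) = 3.815 m/s².
α = a/R = 3.815/0.0956 = 39.91 rad/s².

α ≈ 39.9 rad/s²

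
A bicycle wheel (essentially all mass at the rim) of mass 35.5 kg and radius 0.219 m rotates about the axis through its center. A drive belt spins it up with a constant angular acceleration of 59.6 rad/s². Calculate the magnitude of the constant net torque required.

τ ≈ 101 N·m

I = MR² = (35.5)(0.219)² = 1.703 kg·m².
τ = Iα = (1.703)(59.60) = 101.5 N·m.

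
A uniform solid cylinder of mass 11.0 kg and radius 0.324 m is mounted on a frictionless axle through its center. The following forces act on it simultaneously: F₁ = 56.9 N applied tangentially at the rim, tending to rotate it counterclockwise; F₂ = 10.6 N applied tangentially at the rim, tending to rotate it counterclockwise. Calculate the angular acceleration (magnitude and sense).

I = ½MR² = (1/2)(11.0)(0.324)² = 0.5774 kg·m².
Taking counterclockwise as positive: τ₁ = +(56.9)(0.324) = +18.44 N·m; τ₂ = +(10.6)(0.324) = +3.434 N·m.
Net torque τ = 21.87 N·m.
α = τ/I = 21.87/0.5774 = 37.88 rad/s².

α ≈ 37.9 rad/s², counterclockwise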